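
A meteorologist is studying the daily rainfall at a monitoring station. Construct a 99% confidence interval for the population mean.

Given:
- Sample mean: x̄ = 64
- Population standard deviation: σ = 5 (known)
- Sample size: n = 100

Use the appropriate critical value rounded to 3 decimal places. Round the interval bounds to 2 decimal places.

The population standard deviation σ is known, so use a z-interval (standard normal critical value).

For 99% confidence, z* = 2.576 (from standard normal table)

Standard error: SE = σ/√n = 5/√100 = 0.500000

Margin of error: E = z* × SE = 2.576 × 0.500000 = 1.2880

Z-interval: x̄ ± E = 64 ± 1.2880 = (62.7120, 65.2880)

Rounded to 2 decimal places:

(62.71, 65.29)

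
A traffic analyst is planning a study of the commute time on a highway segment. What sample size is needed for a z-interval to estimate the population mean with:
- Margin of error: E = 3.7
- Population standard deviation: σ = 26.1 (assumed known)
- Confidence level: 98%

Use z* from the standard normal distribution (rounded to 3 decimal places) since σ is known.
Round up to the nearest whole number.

Using z* since population σ is known (z-interval formula).

For 98% confidence, z* = 2.326 (from standard normal table)

Sample size formula for z-interval: n = (z*σ/E)²

n = (2.326 × 26.1 / 3.7)²
  = (16.407730)²
  = 269.2136

Round up to the nearest whole number: n = 270

270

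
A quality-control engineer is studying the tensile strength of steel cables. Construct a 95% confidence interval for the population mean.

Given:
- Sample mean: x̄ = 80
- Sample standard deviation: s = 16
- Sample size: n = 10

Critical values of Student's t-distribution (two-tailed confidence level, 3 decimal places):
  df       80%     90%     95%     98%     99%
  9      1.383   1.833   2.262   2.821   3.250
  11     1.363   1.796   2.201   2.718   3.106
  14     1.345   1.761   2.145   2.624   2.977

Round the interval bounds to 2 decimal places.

The population standard deviation σ is unknown (only the sample standard deviation s is given), so use a t-interval with df = n - 1 = 10 - 1 = 9.

For 95% confidence with df = 9, t* = 2.262 (from t-table)

Standard error: SE = s/√n = 16/√10 = 5.059644

Margin of error: E = t* × SE = 2.262 × 5.059644 = 11.4449

T-interval: x̄ ± E = 80 ± 11.4449 = (68.5551, 91.4449)

Rounded to 2 decimal places:

(68.56, 91.44)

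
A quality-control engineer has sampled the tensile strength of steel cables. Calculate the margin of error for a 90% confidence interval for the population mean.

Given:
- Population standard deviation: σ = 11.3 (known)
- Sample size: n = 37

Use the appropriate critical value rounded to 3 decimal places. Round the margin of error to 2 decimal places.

The population standard deviation σ is known, so use the z-interval margin of error formula.

For 90% confidence, z* = 1.645 (from standard normal table)

Margin of error formula for z-interval: E = z* × σ/√n

E = 1.645 × 11.3/√37
  = 1.645 × 1.857709
  = 3.0559

Rounded to 2 decimal places:

3.06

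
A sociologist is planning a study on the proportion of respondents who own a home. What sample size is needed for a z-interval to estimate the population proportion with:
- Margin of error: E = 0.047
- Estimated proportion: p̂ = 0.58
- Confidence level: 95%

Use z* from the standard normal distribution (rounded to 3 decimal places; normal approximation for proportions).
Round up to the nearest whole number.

Using z* for proportion z-interval (normal approximation).

For 95% confidence, z* = 1.96 (from standard normal table)

Sample size formula for proportion z-interval: n = z*²p̂(1-p̂)/E²

n = 1.96² × 0.58 × 0.42 / 0.047²
  = 3.8416 × 0.2436 / 0.002209
  = 423.6368

Round up to the nearest whole number: n = 424

424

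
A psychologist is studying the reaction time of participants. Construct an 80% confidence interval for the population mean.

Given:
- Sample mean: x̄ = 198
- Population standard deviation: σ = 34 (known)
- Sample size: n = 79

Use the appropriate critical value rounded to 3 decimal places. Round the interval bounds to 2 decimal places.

The population standard deviation σ is known, so use a z-interval (standard normal critical value).

For 80% confidence, z* = 1.282 (from standard normal table)

Standard error: SE = σ/√n = 34/√79 = 3.825299

Margin of error: E = z* × SE = 1.282 × 3.825299 = 4.9040

Z-interval: x̄ ± E = 198 ± 4.9040 = (193.0960, 202.9040)

Rounded to 2 decimal places:

(193.10, 202.90)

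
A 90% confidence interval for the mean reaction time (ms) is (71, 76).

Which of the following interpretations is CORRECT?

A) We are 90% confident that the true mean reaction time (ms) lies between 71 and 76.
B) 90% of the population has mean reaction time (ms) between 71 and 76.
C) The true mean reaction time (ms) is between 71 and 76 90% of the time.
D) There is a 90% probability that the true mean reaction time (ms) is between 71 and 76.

A confidence interval represents our confidence in the procedure, not a probability statement about the parameter.

Key concept: If we repeated this sampling process many times and computed a 90% CI each time, about 90% of those intervals would contain the true population parameter.

For this specific interval (71, 76):
- Midpoint (point estimate): 73.5
- Margin of error: 2.5

The correct interpretation is the one stating confidence that the true parameter lies in the interval — option A.

A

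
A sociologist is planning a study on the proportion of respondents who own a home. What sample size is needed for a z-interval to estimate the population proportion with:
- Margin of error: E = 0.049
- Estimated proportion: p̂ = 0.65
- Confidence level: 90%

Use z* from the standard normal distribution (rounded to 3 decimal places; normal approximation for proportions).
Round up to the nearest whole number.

Using z* for proportion z-interval (normal approximation).

For 90% confidence, z* = 1.645 (from standard normal table)

Sample size formula for proportion z-interval: n = z*²p̂(1-p̂)/E²

n = 1.645² × 0.65 × 0.35 / 0.049²
  = 2.706025 × 0.2275 / 0.002401
  = 256.4018

Round up to the nearest whole number: n = 257

257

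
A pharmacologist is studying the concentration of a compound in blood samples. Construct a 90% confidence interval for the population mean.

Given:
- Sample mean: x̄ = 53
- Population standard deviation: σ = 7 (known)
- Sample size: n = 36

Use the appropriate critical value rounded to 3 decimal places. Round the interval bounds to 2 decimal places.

The population standard deviation σ is known, so use a z-interval (standard normal critical value).

For 90% confidence, z* = 1.645 (from standard normal table)

Standard error: SE = σ/√n = 7/√36 = 1.166667

Margin of error: E = z* × SE = 1.645 × 1.166667 = 1.9192

Z-interval: x̄ ± E = 53 ± 1.9192 = (51.0808, 54.9192)

Rounded to 2 decimal places:

(51.08, 54.92)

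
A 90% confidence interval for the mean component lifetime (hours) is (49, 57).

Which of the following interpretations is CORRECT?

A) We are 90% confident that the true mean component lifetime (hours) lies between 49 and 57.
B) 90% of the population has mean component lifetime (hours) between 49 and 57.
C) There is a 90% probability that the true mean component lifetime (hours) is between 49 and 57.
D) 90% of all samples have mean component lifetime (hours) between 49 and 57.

A confidence interval represents our confidence in the procedure, not a probability statement about the parameter.

Key concept: If we repeated this sampling process many times and computed a 90% CI each time, about 90% of those intervals would contain the true population parameter.

For this specific interval (49, 57):
- Midpoint (point estimate): 53
- Margin of error: 4

The correct interpretation is the one stating confidence that the true parameter lies in the interval — option A.

A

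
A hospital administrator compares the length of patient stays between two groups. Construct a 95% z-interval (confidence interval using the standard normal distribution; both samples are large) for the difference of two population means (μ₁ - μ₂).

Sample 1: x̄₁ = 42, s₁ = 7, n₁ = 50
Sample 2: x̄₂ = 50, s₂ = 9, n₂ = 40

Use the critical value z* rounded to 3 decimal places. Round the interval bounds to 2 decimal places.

Both samples are large (n₁ = 50 ≥ 30, n₂ = 40 ≥ 30), so a z-interval for the difference of means applies.

Point estimate: x̄₁ - x̄₂ = 42 - 50 = -8

Standard error: SE = √(s₁²/n₁ + s₂²/n₂)
= √(7²/50 + 9²/40)
= √(0.980000 + 2.025000)
= 1.733494

For 95% confidence, z* = 1.96 (from standard normal table)
Margin of error: E = z* × SE = 1.96 × 1.733494 = 3.3976

Z-interval: (x̄₁ - x̄₂) ± E = -8 ± 3.3976 = (-11.3976, -4.6024)

Rounded to 2 decimal places:

(-11.40, -4.60)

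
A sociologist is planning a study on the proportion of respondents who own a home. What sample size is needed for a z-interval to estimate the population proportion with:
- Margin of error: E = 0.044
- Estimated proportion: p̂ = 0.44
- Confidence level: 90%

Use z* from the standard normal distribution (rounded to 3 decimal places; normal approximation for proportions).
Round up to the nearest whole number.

Using z* for proportion z-interval (normal approximation).

For 90% confidence, z* = 1.645 (from standard normal table)

Sample size formula for proportion z-interval: n = z*²p̂(1-p̂)/E²

n = 1.645² × 0.44 × 0.56 / 0.044²
  = 2.706025 × 0.2464 / 0.001936
  = 344.4032

Round up to the nearest whole number: n = 345

345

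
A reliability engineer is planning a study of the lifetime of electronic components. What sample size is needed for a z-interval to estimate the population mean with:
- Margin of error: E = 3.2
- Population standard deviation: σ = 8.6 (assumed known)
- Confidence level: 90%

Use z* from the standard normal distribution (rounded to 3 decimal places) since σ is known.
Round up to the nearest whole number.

Using z* since population σ is known (z-interval formula).

For 90% confidence, z* = 1.645 (from standard normal table)

Sample size formula for z-interval: n = (z*σ/E)²

n = (1.645 × 8.6 / 3.2)²
  = (4.420937)²
  = 19.5447

Round up to the nearest whole number: n = 20

20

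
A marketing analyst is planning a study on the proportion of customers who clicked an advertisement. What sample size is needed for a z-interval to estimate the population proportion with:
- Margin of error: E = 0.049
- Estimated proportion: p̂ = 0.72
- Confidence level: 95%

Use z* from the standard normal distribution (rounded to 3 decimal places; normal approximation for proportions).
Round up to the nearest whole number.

Using z* for proportion z-interval (normal approximation).

For 95% confidence, z* = 1.96 (from standard normal table)

Sample size formula for proportion z-interval: n = z*²p̂(1-p̂)/E²

n = 1.96² × 0.72 × 0.28 / 0.049²
  = 3.8416 × 0.2016 / 0.002401
  = 322.5600

Round up to the nearest whole number: n = 323

323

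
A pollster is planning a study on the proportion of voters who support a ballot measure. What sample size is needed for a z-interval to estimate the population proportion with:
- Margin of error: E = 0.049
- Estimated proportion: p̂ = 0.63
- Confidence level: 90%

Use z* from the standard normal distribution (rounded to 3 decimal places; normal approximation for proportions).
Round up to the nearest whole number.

Using z* for proportion z-interval (normal approximation).

For 90% confidence, z* = 1.645 (from standard normal table)

Sample size formula for proportion z-interval: n = z*²p̂(1-p̂)/E²

n = 1.645² × 0.63 × 0.37 / 0.049²
  = 2.706025 × 0.2331 / 0.002401
  = 262.7132

Round up to the nearest whole number: n = 263

263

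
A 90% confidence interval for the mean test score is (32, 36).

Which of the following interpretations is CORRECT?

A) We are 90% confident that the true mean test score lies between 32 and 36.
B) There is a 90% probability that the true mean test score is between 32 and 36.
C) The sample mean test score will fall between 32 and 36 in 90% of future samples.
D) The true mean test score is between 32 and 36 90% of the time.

A confidence interval represents our confidence in the procedure, not a probability statement about the parameter.

Key concept: If we repeated this sampling process many times and computed a 90% CI each time, about 90% of those intervals would contain the true population parameter.

For this specific interval (32, 36):
- Midpoint (point estimate): 34
- Margin of error: 2

The correct interpretation is the one stating confidence that the true parameter lies in the interval — option A.

A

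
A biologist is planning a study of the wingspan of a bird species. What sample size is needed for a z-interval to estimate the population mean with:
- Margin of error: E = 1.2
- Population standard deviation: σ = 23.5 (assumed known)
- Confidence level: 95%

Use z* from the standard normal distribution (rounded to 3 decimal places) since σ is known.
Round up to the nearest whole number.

Using z* since population σ is known (z-interval formula).

For 95% confidence, z* = 1.96 (from standard normal table)

Sample size formula for z-interval: n = (z*σ/E)²

n = (1.96 × 23.5 / 1.2)²
  = (38.383333)²
  = 1473.2803

Round up to the nearest whole number: n = 1474

1474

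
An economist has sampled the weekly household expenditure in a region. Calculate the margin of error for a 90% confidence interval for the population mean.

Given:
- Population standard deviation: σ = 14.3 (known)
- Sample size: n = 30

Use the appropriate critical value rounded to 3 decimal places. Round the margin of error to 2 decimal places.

The population standard deviation σ is known, so use the z-interval margin of error formula.

For 90% confidence, z* = 1.645 (from standard normal table)

Margin of error formula for z-interval: E = z* × σ/√n

E = 1.645 × 14.3/√30
  = 1.645 × 2.610811
  = 4.2948

Rounded to 2 decimal places:

4.29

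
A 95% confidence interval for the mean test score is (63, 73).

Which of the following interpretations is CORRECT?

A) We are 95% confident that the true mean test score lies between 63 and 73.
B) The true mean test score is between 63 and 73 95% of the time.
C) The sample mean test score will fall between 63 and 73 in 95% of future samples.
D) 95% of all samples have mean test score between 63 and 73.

A confidence interval represents our confidence in the procedure, not a probability statement about the parameter.

Key concept: If we repeated this sampling process many times and computed a 95% CI each time, about 95% of those intervals would contain the true population parameter.

For this specific interval (63, 73):
- Midpoint (point estimate): 68
- Margin of error: 5

The correct interpretation is the one stating confidence that the true parameter lies in the interval — option A.

A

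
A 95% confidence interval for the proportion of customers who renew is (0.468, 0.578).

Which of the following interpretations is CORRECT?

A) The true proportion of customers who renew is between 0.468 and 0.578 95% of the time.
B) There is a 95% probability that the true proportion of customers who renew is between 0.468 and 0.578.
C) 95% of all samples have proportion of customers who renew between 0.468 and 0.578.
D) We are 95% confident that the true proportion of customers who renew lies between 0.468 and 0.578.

A confidence interval represents our confidence in the procedure, not a probability statement about the parameter.

Key concept: If we repeated this sampling process many times and computed a 95% CI each time, about 95% of those intervals would contain the true population parameter.

For this specific interval (0.468, 0.578):
- Midpoint (point estimate): 0.523
- Margin of error: 0.055

The correct interpretation is the one stating confidence that the true parameter lies in the interval — option D.

D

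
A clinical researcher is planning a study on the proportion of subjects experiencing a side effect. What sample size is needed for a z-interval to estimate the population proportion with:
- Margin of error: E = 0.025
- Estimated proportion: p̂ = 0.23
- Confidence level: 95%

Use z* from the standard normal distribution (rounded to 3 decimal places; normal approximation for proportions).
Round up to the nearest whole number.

Using z* for proportion z-interval (normal approximation).

For 95% confidence, z* = 1.96 (from standard normal table)

Sample size formula for proportion z-interval: n = z*²p̂(1-p̂)/E²

n = 1.96² × 0.23 × 0.77 / 0.025²
  = 3.8416 × 0.1771 / 0.000625
  = 1088.5558

Round up to the nearest whole number: n = 1089

1089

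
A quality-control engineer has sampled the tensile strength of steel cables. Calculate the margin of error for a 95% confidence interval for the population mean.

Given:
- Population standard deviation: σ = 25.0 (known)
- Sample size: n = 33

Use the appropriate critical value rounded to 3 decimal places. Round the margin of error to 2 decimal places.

The population standard deviation σ is known, so use the z-interval margin of error formula.

For 95% confidence, z* = 1.96 (from standard normal table)

Margin of error formula for z-interval: E = z* × σ/√n

E = 1.96 × 25.0/√33
  = 1.96 × 4.351941
  = 8.5298

Rounded to 2 decimal places:

8.53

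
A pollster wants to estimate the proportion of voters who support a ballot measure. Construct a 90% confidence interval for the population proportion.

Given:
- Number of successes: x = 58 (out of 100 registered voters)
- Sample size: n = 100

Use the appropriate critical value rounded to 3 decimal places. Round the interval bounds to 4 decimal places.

Sample proportion: p̂ = 58/100 = 0.580000

Check conditions for normal approximation:
  np̂ = 58 ≥ 10 ✓
  n(1-p̂) = 42 ≥ 10 ✓

The sample is large enough, so use a z-interval (normal approximation) for the proportion.

For 90% confidence, z* = 1.645 (from standard normal table)

Standard error: SE = √(p̂(1-p̂)/n) = √(0.580000×0.420000/100) = 0.04935585

Margin of error: E = z* × SE = 1.645 × 0.04935585 = 0.081190

Z-interval: p̂ ± E = 0.580000 ± 0.081190 = (0.498810, 0.661190)

Rounded to 4 decimal places:

(0.4988, 0.6612)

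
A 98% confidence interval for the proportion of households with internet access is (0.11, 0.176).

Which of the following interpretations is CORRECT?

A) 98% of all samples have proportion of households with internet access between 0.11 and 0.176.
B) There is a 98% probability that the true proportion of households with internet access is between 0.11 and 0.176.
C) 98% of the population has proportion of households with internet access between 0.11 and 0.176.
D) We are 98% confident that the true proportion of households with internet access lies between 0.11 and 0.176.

A confidence interval represents our confidence in the procedure, not a probability statement about the parameter.

Key concept: If we repeated this sampling process many times and computed a 98% CI each time, about 98% of those intervals would contain the true population parameter.

For this specific interval (0.11, 0.176):
- Midpoint (point estimate): 0.143
- Margin of error: 0.033

The correct interpretation is the one stating confidence that the true parameter lies in the interval — option D.

D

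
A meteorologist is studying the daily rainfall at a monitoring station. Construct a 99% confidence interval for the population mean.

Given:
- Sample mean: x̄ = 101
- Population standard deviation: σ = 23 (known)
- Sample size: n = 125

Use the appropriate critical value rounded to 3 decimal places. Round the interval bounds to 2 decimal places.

The population standard deviation σ is known, so use a z-interval (standard normal critical value).

For 99% confidence, z* = 2.576 (from standard normal table)

Standard error: SE = σ/√n = 23/√125 = 2.057183

Margin of error: E = z* × SE = 2.576 × 2.057183 = 5.2993

Z-interval: x̄ ± E = 101 ± 5.2993 = (95.7007, 106.2993)

Rounded to 2 decimal places:

(95.70, 106.30)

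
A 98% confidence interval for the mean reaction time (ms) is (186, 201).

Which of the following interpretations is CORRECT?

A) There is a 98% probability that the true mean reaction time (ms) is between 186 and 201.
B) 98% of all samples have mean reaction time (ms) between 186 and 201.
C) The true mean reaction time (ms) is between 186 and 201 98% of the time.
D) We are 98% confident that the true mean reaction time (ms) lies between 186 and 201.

A confidence interval represents our confidence in the procedure, not a probability statement about the parameter.

Key concept: If we repeated this sampling process many times and computed a 98% CI each time, about 98% of those intervals would contain the true population parameter.

For this specific interval (186, 201):
- Midpoint (point estimate): 193.5
- Margin of error: 7.5

The correct interpretation is the one stating confidence that the true parameter lies in the interval — option D.

D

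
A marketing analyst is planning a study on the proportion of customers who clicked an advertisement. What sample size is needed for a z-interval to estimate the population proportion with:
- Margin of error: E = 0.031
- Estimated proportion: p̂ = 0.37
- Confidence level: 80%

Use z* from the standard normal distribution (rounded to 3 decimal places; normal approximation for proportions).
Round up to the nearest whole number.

Using z* for proportion z-interval (normal approximation).

For 80% confidence, z* = 1.282 (from standard normal table)

Sample size formula for proportion z-interval: n = z*²p̂(1-p̂)/E²

n = 1.282² × 0.37 × 0.63 / 0.031²
  = 1.643524 × 0.2331 / 0.000961
  = 398.6529

Round up to the nearest whole number: n = 399

399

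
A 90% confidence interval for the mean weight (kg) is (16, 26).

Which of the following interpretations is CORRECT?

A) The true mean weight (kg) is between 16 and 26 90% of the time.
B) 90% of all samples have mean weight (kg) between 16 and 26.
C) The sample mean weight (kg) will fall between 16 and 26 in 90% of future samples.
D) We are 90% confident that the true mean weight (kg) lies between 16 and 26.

A confidence interval represents our confidence in the procedure, not a probability statement about the parameter.

Key concept: If we repeated this sampling process many times and computed a 90% CI each time, about 90% of those intervals would contain the true population parameter.

For this specific interval (16, 26):
- Midpoint (point estimate): 21
- Margin of error: 5

The correct interpretation is the one stating confidence that the true parameter lies in the interval — option D.

D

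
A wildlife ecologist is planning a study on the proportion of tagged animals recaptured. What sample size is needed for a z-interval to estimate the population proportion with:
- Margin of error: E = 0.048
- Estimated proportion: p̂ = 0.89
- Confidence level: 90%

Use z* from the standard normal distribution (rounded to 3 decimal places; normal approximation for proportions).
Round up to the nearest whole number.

Using z* for proportion z-interval (normal approximation).

For 90% confidence, z* = 1.645 (from standard normal table)

Sample size formula for proportion z-interval: n = z*²p̂(1-p̂)/E²

n = 1.645² × 0.89 × 0.11 / 0.048²
  = 2.706025 × 0.0979 / 0.002304
  = 114.9826

Round up to the nearest whole number: n = 115

115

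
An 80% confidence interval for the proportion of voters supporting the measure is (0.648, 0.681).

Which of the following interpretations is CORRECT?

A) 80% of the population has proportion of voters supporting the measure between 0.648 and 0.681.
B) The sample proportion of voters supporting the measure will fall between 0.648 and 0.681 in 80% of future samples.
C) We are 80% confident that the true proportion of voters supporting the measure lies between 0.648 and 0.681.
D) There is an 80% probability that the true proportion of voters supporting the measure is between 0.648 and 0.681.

A confidence interval represents our confidence in the procedure, not a probability statement about the parameter.

Key concept: If we repeated this sampling process many times and computed an 80% CI each time, about 80% of those intervals would contain the true population parameter.

For this specific interval (0.648, 0.681):
- Midpoint (point estimate): 0.6645
- Margin of error: 0.0165

The correct interpretation is the one stating confidence that the true parameter lies in the interval — option C.

C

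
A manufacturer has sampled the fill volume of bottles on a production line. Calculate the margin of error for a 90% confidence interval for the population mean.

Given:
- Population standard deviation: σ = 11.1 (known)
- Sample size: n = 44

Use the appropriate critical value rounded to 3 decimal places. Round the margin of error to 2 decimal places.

The population standard deviation σ is known, so use the z-interval margin of error formula.

For 90% confidence, z* = 1.645 (from standard normal table)

Margin of error formula for z-interval: E = z* × σ/√n

E = 1.645 × 11.1/√44
  = 1.645 × 1.673388
  = 2.7527

Rounded to 2 decimal places:

2.75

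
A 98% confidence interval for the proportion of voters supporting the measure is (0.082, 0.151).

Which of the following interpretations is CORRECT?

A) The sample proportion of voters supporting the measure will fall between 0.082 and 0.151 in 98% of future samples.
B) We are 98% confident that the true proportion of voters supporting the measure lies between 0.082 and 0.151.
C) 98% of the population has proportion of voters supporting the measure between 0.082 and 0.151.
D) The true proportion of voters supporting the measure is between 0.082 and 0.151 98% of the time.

A confidence interval represents our confidence in the procedure, not a probability statement about the parameter.

Key concept: If we repeated this sampling process many times and computed a 98% CI each time, about 98% of those intervals would contain the true population parameter.

For this specific interval (0.082, 0.151):
- Midpoint (point estimate): 0.1165
- Margin of error: 0.0345

The correct interpretation is the one stating confidence that the true parameter lies in the interval — option B.

B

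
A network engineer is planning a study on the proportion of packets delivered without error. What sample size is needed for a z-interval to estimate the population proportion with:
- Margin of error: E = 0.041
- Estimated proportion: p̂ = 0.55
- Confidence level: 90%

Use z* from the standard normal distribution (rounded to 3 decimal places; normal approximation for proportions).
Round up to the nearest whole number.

Using z* for proportion z-interval (normal approximation).

For 90% confidence, z* = 1.645 (from standard normal table)

Sample size formula for proportion z-interval: n = z*²p̂(1-p̂)/E²

n = 1.645² × 0.55 × 0.45 / 0.041²
  = 2.706025 × 0.2475 / 0.001681
  = 398.4183

Round up to the nearest whole number: n = 399

399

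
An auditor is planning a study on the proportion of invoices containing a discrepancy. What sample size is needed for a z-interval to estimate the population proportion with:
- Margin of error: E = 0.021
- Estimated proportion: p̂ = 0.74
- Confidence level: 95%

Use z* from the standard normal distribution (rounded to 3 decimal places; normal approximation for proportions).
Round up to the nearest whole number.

Using z* for proportion z-interval (normal approximation).

For 95% confidence, z* = 1.96 (from standard normal table)

Sample size formula for proportion z-interval: n = z*²p̂(1-p̂)/E²

n = 1.96² × 0.74 × 0.26 / 0.021²
  = 3.8416 × 0.1924 / 0.000441
  = 1676.0178

Round up to the nearest whole number: n = 1677

1677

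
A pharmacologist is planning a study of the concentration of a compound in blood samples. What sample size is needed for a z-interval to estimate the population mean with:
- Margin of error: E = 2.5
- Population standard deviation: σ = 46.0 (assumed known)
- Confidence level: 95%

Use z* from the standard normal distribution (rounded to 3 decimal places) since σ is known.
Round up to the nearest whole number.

Using z* since population σ is known (z-interval formula).

For 95% confidence, z* = 1.96 (from standard normal table)

Sample size formula for z-interval: n = (z*σ/E)²

n = (1.96 × 46.0 / 2.5)²
  = (36.064000)²
  = 1300.6121

Round up to the nearest whole number: n = 1301

1301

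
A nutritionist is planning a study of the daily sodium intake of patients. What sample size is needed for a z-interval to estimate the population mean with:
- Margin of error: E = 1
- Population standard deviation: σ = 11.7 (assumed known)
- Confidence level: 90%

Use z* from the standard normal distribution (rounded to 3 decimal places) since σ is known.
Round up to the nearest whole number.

Using z* since population σ is known (z-interval formula).

For 90% confidence, z* = 1.645 (from standard normal table)

Sample size formula for z-interval: n = (z*σ/E)²

n = (1.645 × 11.7 / 1)²
  = (19.246500)²
  = 370.4278

Round up to the nearest whole number: n = 371

371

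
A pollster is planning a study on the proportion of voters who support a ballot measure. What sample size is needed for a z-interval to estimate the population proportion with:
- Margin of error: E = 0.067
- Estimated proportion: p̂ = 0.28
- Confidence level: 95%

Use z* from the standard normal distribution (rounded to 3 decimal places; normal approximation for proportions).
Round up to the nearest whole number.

Using z* for proportion z-interval (normal approximation).

For 95% confidence, z* = 1.96 (from standard normal table)

Sample size formula for proportion z-interval: n = z*²p̂(1-p̂)/E²

n = 1.96² × 0.28 × 0.72 / 0.067²
  = 3.8416 × 0.2016 / 0.004489
  = 172.5254

Round up to the nearest whole number: n = 173

173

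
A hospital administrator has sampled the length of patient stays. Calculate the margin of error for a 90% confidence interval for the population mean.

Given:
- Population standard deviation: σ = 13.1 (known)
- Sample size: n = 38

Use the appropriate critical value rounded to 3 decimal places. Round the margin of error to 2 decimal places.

The population standard deviation σ is known, so use the z-interval margin of error formula.

For 90% confidence, z* = 1.645 (from standard normal table)

Margin of error formula for z-interval: E = z* × σ/√n

E = 1.645 × 13.1/√38
  = 1.645 × 2.125101
  = 3.4958

Rounded to 2 decimal places:

3.50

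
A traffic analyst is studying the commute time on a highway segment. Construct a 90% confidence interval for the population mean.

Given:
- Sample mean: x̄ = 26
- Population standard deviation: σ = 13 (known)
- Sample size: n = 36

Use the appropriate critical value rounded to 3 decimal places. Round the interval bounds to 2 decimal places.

The population standard deviation σ is known, so use a z-interval (standard normal critical value).

For 90% confidence, z* = 1.645 (from standard normal table)

Standard error: SE = σ/√n = 13/√36 = 2.166667

Margin of error: E = z* × SE = 1.645 × 2.166667 = 3.5642

Z-interval: x̄ ± E = 26 ± 3.5642 = (22.4358, 29.5642)

Rounded to 2 decimal places:

(22.44, 29.56)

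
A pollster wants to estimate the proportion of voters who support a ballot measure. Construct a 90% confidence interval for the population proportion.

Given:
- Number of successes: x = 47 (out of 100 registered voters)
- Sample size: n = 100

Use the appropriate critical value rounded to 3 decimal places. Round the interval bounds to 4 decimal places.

Sample proportion: p̂ = 47/100 = 0.470000

Check conditions for normal approximation:
  np̂ = 47 ≥ 10 ✓
  n(1-p̂) = 53 ≥ 10 ✓

The sample is large enough, so use a z-interval (normal approximation) for the proportion.

For 90% confidence, z* = 1.645 (from standard normal table)

Standard error: SE = √(p̂(1-p̂)/n) = √(0.470000×0.530000/100) = 0.04990992

Margin of error: E = z* × SE = 1.645 × 0.04990992 = 0.082102

Z-interval: p̂ ± E = 0.470000 ± 0.082102 = (0.387898, 0.552102)

Rounded to 4 decimal places:

(0.3879, 0.5521)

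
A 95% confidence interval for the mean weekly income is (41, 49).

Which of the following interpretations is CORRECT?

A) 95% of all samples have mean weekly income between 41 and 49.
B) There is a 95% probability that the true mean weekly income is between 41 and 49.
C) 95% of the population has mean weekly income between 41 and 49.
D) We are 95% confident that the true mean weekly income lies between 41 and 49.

A confidence interval represents our confidence in the procedure, not a probability statement about the parameter.

Key concept: If we repeated this sampling process many times and computed a 95% CI each time, about 95% of those intervals would contain the true population parameter.

For this specific interval (41, 49):
- Midpoint (point estimate): 45
- Margin of error: 4

The correct interpretation is the one stating confidence that the true parameter lies in the interval — option D.

D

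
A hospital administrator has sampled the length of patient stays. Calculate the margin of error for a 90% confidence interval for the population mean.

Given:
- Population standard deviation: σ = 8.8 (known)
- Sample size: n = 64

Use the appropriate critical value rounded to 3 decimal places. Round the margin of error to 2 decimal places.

The population standard deviation σ is known, so use the z-interval margin of error formula.

For 90% confidence, z* = 1.645 (from standard normal table)

Margin of error formula for z-interval: E = z* × σ/√n

E = 1.645 × 8.8/√64
  = 1.645 × 1.100000
  = 1.8095

Rounded to 2 decimal places:

1.81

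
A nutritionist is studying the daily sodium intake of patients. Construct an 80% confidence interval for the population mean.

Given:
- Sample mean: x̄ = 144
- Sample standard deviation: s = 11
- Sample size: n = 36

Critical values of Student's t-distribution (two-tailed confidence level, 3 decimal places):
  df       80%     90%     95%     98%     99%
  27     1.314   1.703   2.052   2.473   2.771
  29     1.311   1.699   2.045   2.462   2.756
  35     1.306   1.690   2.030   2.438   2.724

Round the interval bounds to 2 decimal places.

The population standard deviation σ is unknown (only the sample standard deviation s is given), so use a t-interval with df = n - 1 = 36 - 1 = 35.

For 80% confidence with df = 35, t* = 1.306 (from t-table)

Standard error: SE = s/√n = 11/√36 = 1.833333

Margin of error: E = t* × SE = 1.306 × 1.833333 = 2.3943

T-interval: x̄ ± E = 144 ± 2.3943 = (141.6057, 146.3943)

Rounded to 2 decimal places:

(141.61, 146.39)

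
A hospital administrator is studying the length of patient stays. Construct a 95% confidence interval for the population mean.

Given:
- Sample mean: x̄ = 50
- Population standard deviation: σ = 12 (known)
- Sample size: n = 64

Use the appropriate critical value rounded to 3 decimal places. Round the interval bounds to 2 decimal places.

The population standard deviation σ is known, so use a z-interval (standard normal critical value).

For 95% confidence, z* = 1.96 (from standard normal table)

Standard error: SE = σ/√n = 12/√64 = 1.500000

Margin of error: E = z* × SE = 1.96 × 1.500000 = 2.9400

Z-interval: x̄ ± E = 50 ± 2.9400 = (47.0600, 52.9400)

Rounded to 2 decimal places:

(47.06, 52.94)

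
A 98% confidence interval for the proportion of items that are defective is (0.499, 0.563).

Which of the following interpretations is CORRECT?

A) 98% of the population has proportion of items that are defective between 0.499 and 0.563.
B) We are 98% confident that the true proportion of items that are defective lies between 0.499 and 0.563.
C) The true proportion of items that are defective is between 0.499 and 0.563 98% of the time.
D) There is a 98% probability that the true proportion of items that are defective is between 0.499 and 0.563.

A confidence interval represents our confidence in the procedure, not a probability statement about the parameter.

Key concept: If we repeated this sampling process many times and computed a 98% CI each time, about 98% of those intervals would contain the true population parameter.

For this specific interval (0.499, 0.563):
- Midpoint (point estimate): 0.531
- Margin of error: 0.032

The correct interpretation is the one stating confidence that the true parameter lies in the interval — option B.

B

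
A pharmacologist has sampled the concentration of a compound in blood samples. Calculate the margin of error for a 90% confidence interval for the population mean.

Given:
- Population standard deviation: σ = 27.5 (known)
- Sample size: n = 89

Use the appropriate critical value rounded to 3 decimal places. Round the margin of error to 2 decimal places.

The population standard deviation σ is known, so use the z-interval margin of error formula.

For 90% confidence, z* = 1.645 (from standard normal table)

Margin of error formula for z-interval: E = z* × σ/√n

E = 1.645 × 27.5/√89
  = 1.645 × 2.914994
  = 4.7952

Rounded to 2 decimal places:

4.80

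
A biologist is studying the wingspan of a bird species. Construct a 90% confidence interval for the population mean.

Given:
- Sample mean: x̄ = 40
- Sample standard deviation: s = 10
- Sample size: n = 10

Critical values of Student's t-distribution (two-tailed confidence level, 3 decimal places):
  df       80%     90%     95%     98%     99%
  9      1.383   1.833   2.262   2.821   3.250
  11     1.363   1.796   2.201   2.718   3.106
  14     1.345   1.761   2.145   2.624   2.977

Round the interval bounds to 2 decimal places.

The population standard deviation σ is unknown (only the sample standard deviation s is given), so use a t-interval with df = n - 1 = 10 - 1 = 9.

For 90% confidence with df = 9, t* = 1.833 (from t-table)

Standard error: SE = s/√n = 10/√10 = 3.162278

Margin of error: E = t* × SE = 1.833 × 3.162278 = 5.7965

T-interval: x̄ ± E = 40 ± 5.7965 = (34.2035, 45.7965)

Rounded to 2 decimal places:

(34.20, 45.80)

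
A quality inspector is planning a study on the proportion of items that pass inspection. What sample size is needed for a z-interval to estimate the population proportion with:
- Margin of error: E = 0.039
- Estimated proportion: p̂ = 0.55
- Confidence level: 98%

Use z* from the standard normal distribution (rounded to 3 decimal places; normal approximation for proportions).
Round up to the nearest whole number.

Using z* for proportion z-interval (normal approximation).

For 98% confidence, z* = 2.326 (from standard normal table)

Sample size formula for proportion z-interval: n = z*²p̂(1-p̂)/E²

n = 2.326² × 0.55 × 0.45 / 0.039²
  = 5.410276 × 0.2475 / 0.001521
  = 880.3704

Round up to the nearest whole number: n = 881

881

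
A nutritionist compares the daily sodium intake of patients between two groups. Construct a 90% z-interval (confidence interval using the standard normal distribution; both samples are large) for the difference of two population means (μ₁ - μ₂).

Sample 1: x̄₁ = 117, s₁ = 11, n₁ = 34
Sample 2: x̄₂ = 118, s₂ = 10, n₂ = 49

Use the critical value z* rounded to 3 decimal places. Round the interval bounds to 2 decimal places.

Both samples are large (n₁ = 34 ≥ 30, n₂ = 49 ≥ 30), so a z-interval for the difference of means applies.

Point estimate: x̄₁ - x̄₂ = 117 - 118 = -1

Standard error: SE = √(s₁²/n₁ + s₂²/n₂)
= √(11²/34 + 10²/49)
= √(3.558824 + 2.040816)
= 2.366356

For 90% confidence, z* = 1.645 (from standard normal table)
Margin of error: E = z* × SE = 1.645 × 2.366356 = 3.8927

Z-interval: (x̄₁ - x̄₂) ± E = -1 ± 3.8927 = (-4.8927, 2.8927)

Rounded to 2 decimal places:

(-4.89, 2.89)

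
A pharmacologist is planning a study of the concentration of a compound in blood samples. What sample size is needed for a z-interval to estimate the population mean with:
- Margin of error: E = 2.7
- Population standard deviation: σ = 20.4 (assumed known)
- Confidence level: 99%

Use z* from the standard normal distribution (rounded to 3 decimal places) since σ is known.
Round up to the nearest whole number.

Using z* since population σ is known (z-interval formula).

For 99% confidence, z* = 2.576 (from standard normal table)

Sample size formula for z-interval: n = (z*σ/E)²

n = (2.576 × 20.4 / 2.7)²
  = (19.463111)²
  = 378.8127

Round up to the nearest whole number: n = 379

379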